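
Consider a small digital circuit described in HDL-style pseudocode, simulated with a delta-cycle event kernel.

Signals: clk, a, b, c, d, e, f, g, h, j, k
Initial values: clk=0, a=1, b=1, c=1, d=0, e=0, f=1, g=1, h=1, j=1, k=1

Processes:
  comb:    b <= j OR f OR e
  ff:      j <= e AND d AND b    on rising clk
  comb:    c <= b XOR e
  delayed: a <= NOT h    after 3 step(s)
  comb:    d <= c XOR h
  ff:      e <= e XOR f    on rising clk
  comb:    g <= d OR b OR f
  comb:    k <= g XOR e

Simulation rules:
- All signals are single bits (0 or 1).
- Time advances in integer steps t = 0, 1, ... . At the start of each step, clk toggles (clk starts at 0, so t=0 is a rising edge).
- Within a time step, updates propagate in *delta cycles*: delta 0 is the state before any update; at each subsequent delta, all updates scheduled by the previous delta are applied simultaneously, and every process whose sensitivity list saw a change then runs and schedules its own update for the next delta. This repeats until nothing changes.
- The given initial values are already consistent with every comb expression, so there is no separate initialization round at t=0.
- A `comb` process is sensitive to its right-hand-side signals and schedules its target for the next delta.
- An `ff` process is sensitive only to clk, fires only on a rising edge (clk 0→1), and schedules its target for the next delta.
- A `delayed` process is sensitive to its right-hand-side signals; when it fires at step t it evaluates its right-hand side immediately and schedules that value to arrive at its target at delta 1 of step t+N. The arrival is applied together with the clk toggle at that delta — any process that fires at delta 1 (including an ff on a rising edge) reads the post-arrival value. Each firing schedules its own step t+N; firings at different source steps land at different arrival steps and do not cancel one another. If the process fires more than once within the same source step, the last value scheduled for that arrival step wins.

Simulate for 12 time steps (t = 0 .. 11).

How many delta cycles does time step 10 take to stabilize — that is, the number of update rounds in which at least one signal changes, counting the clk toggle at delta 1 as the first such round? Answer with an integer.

4

[bits: e,h,j,a,k,c,b,clk,g,f,d]
t=0: Δ0=01111110110 Δ1=01111111110 Δ2=11011111110 Δ3=11010011110 Δ4=11010011111 | 4Δ
t=1: Δ0=11010011111 Δ1=11010010111 | 1Δ
t=2: Δ0=11010010111 Δ1=11010011111 Δ2=01110011111 Δ3=01111111111 Δ4=01111111110 | 4Δ
t=3: Δ0=01111111110 Δ1=01111110110 | 1Δ
t=4: Δ0=01111110110 Δ1=01111111110 Δ2=11011111110 Δ3=11010011110 Δ4=11010011111 | 4Δ
t=5: Δ0=11010011111 Δ1=11010010111 | 1Δ
t=6: Δ0=11010010111 Δ1=11010011111 Δ2=01110011111 Δ3=01111111111 Δ4=01111111110 | 4Δ
t=7: Δ0=01111111110 Δ1=01111110110 | 1Δ
t=8: Δ0=01111110110 Δ1=01111111110 Δ2=11011111110 Δ3=11010011110 Δ4=11010011111 | 4Δ
t=9: Δ0=11010011111 Δ1=11010010111 | 1Δ
t=10: Δ0=11010010111 Δ1=11010011111 Δ2=01110011111 Δ3=01111111111 Δ4=01111111110 | 4Δ
t=11: Δ0=01111111110 Δ1=01111110110 | 1Δ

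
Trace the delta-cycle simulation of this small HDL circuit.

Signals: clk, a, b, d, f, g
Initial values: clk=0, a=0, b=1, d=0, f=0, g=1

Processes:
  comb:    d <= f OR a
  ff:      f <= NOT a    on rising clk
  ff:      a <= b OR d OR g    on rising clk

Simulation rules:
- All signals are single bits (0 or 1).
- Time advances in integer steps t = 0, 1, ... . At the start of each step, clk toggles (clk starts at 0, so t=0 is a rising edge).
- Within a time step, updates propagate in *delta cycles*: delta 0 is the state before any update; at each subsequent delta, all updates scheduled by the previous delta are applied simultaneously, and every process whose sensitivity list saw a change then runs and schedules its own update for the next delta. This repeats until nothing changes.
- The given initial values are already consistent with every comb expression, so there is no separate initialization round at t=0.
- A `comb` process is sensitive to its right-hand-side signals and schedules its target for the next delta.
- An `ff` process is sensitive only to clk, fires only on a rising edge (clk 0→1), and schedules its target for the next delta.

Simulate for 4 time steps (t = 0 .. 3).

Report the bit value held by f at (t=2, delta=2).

[bits: g,clk,f,a,d,b]
t=0: Δ0=100001 Δ1=110001 Δ2=111101 Δ3=111111 | 3Δ
t=1: Δ0=111111 Δ1=101111 | 1Δ
t=2: Δ0=101111 Δ1=111111 Δ2=110111 | 2Δ
t=3: Δ0=110111 Δ1=100111 | 1Δ

0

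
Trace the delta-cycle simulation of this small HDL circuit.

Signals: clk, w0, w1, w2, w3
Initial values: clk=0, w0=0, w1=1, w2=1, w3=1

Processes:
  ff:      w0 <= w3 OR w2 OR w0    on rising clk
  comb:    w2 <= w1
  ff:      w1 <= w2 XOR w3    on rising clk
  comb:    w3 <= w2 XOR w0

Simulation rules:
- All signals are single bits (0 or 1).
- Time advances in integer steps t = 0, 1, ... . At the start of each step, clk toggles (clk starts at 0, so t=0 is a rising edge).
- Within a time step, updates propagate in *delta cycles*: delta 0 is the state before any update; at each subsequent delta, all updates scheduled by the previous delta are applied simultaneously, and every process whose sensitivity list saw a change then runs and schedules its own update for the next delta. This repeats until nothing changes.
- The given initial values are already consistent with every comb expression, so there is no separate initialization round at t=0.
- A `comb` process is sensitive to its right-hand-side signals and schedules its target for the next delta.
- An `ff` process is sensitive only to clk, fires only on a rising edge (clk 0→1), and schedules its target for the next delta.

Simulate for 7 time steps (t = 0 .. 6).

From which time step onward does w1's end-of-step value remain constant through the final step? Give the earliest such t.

2

t0.Δ0 w3=1 clk=0 w2=1 w0=0 w1=1
t0.Δ1 w3=1 clk=1 w2=1 w0=0 w1=1
t0.Δ2 w3=1 clk=1 w2=1 w0=1 w1=0
t0.Δ3 w3=0 clk=1 w2=0 w0=1 w1=0
t0.Δ4 w3=1 clk=1 w2=0 w0=1 w1=0
t1.Δ0 w3=1 clk=1 w2=0 w0=1 w1=0
t1.Δ1 w3=1 clk=0 w2=0 w0=1 w1=0
t2.Δ0 w3=1 clk=0 w2=0 w0=1 w1=0
t2.Δ1 w3=1 clk=1 w2=0 w0=1 w1=0
t2.Δ2 w3=1 clk=1 w2=0 w0=1 w1=1
t2.Δ3 w3=1 clk=1 w2=1 w0=1 w1=1
t2.Δ4 w3=0 clk=1 w2=1 w0=1 w1=1
t3.Δ0 w3=0 clk=1 w2=1 w0=1 w1=1
t3.Δ1 w3=0 clk=0 w2=1 w0=1 w1=1
t4.Δ0 w3=0 clk=0 w2=1 w0=1 w1=1
t4.Δ1 w3=0 clk=1 w2=1 w0=1 w1=1
t5.Δ0 w3=0 clk=1 w2=1 w0=1 w1=1
t5.Δ1 w3=0 clk=0 w2=1 w0=1 w1=1
t6.Δ0 w3=0 clk=0 w2=1 w0=1 w1=1
t6.Δ1 w3=0 clk=1 w2=1 w0=1 w1=1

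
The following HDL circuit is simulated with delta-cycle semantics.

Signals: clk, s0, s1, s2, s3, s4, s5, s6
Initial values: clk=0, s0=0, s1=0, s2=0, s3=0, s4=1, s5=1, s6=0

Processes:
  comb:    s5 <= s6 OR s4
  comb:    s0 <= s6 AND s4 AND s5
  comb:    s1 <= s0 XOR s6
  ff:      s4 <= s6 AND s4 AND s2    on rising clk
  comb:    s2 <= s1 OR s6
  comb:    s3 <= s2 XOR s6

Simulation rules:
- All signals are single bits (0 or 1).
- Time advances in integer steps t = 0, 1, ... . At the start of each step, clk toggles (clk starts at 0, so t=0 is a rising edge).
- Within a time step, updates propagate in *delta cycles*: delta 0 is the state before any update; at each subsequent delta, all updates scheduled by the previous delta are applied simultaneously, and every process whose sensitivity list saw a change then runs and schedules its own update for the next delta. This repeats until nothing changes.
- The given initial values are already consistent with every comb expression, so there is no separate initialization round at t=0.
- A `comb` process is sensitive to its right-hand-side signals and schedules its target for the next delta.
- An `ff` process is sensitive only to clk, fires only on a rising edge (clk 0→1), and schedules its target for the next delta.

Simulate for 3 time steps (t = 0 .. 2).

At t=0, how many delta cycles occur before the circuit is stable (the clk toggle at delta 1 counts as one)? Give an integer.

[bits: s6,s4,s3,s0,s5,s1,s2,clk]
t=0: Δ0=01001000 Δ1=01001001 Δ2=00001001 Δ3=00000001 | 3Δ
t=1: Δ0=00000001 Δ1=00000000 | 1Δ
t=2: Δ0=00000000 Δ1=00000001 | 1Δ

3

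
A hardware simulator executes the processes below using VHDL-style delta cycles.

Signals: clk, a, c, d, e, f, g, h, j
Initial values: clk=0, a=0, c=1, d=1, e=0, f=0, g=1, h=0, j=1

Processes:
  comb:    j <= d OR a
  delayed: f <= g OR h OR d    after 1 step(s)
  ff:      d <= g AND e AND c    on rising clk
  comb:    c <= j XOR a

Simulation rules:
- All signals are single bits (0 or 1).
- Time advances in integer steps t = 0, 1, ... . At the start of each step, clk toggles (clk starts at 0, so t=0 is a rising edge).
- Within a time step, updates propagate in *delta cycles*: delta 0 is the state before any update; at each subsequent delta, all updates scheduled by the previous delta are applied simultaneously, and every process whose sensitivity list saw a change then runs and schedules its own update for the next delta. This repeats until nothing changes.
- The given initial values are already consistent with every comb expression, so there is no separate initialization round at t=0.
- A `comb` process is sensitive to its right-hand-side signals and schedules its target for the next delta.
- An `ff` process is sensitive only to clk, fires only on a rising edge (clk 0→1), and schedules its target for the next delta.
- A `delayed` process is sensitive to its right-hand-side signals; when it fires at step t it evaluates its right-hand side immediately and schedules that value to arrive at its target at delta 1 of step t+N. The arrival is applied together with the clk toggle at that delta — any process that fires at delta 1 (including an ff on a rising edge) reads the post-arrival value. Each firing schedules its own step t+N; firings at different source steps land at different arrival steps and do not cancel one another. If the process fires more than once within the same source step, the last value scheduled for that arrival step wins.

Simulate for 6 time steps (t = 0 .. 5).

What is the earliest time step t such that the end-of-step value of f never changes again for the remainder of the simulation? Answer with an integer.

t=0 Δ0: clk=0 a=0 j=1 e=0 g=1 c=1 f=0 d=1 h=0
  Δ1: clk:0→1
  Δ2: d:1→0
  Δ3: j:1→0
  Δ4: c:1→0
  (4Δ to stable)
t=1 Δ0: clk=1 a=0 j=0 e=0 g=1 c=0 f=0 d=0 h=0
  Δ1: clk:1→0, f:0→1
  (1Δ to stable)
t=2 Δ0: clk=0 a=0 j=0 e=0 g=1 c=0 f=1 d=0 h=0
  Δ1: clk:0→1
  (1Δ to stable)
t=3 Δ0: clk=1 a=0 j=0 e=0 g=1 c=0 f=1 d=0 h=0
  Δ1: clk:1→0
  (1Δ to stable)
t=4 Δ0: clk=0 a=0 j=0 e=0 g=1 c=0 f=1 d=0 h=0
  Δ1: clk:0→1
  (1Δ to stable)
t=5 Δ0: clk=1 a=0 j=0 e=0 g=1 c=0 f=1 d=0 h=0
  Δ1: clk:1→0
  (1Δ to stable)

1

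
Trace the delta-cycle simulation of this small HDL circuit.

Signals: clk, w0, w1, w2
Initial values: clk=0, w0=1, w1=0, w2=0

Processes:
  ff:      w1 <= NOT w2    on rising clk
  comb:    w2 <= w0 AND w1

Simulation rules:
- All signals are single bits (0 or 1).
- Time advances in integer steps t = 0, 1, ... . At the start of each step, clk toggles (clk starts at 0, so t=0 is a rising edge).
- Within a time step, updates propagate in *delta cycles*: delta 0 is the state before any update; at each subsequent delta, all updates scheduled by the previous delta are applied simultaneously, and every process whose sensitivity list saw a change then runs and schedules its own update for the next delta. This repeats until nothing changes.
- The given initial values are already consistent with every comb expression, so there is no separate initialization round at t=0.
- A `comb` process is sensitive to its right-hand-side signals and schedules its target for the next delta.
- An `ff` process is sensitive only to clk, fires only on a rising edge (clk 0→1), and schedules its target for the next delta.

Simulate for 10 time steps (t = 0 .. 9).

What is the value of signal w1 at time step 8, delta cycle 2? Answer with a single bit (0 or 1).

1

t0.Δ0 w2=0 w0=1 w1=0 clk=0
t0.Δ1 w2=0 w0=1 w1=0 clk=1
t0.Δ2 w2=0 w0=1 w1=1 clk=1
t0.Δ3 w2=1 w0=1 w1=1 clk=1
t1.Δ0 w2=1 w0=1 w1=1 clk=1
t1.Δ1 w2=1 w0=1 w1=1 clk=0
t2.Δ0 w2=1 w0=1 w1=1 clk=0
t2.Δ1 w2=1 w0=1 w1=1 clk=1
t2.Δ2 w2=1 w0=1 w1=0 clk=1
t2.Δ3 w2=0 w0=1 w1=0 clk=1
t3.Δ0 w2=0 w0=1 w1=0 clk=1
t3.Δ1 w2=0 w0=1 w1=0 clk=0
t4.Δ0 w2=0 w0=1 w1=0 clk=0
t4.Δ1 w2=0 w0=1 w1=0 clk=1
t4.Δ2 w2=0 w0=1 w1=1 clk=1
t4.Δ3 w2=1 w0=1 w1=1 clk=1
t5.Δ0 w2=1 w0=1 w1=1 clk=1
t5.Δ1 w2=1 w0=1 w1=1 clk=0
t6.Δ0 w2=1 w0=1 w1=1 clk=0
t6.Δ1 w2=1 w0=1 w1=1 clk=1
t6.Δ2 w2=1 w0=1 w1=0 clk=1
t6.Δ3 w2=0 w0=1 w1=0 clk=1
t7.Δ0 w2=0 w0=1 w1=0 clk=1
t7.Δ1 w2=0 w0=1 w1=0 clk=0
t8.Δ0 w2=0 w0=1 w1=0 clk=0
t8.Δ1 w2=0 w0=1 w1=0 clk=1
t8.Δ2 w2=0 w0=1 w1=1 clk=1
t8.Δ3 w2=1 w0=1 w1=1 clk=1
t9.Δ0 w2=1 w0=1 w1=1 clk=1
t9.Δ1 w2=1 w0=1 w1=1 clk=0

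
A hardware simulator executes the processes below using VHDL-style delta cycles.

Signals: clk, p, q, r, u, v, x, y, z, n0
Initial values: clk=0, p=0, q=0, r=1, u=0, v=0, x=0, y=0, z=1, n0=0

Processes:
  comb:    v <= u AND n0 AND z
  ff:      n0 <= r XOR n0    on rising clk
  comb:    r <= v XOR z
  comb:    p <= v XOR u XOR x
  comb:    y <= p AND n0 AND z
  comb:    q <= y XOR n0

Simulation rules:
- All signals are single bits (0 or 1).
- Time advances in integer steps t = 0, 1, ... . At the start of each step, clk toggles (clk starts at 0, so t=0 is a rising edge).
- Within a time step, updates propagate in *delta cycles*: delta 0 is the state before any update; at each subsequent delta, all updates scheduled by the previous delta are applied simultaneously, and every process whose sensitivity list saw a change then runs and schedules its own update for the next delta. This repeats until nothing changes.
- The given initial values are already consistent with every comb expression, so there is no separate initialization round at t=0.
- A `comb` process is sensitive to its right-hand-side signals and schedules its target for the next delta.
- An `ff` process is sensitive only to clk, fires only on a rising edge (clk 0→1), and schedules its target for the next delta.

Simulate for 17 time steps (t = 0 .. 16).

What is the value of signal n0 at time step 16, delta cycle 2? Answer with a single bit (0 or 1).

t=0 Δ0: r=1 n0=0 p=0 z=1 v=0 u=0 y=0 clk=0 q=0 x=0
  Δ1: clk:0→1
  Δ2: n0:0→1
  Δ3: q:0→1
  (3Δ to stable)
t=1 Δ0: r=1 n0=1 p=0 z=1 v=0 u=0 y=0 clk=1 q=1 x=0
  Δ1: clk:1→0
  (1Δ to stable)
t=2 Δ0: r=1 n0=1 p=0 z=1 v=0 u=0 y=0 clk=0 q=1 x=0
  Δ1: clk:0→1
  Δ2: n0:1→0
  Δ3: q:1→0
  (3Δ to stable)
t=3 Δ0: r=1 n0=0 p=0 z=1 v=0 u=0 y=0 clk=1 q=0 x=0
  Δ1: clk:1→0
  (1Δ to stable)
t=4 Δ0: r=1 n0=0 p=0 z=1 v=0 u=0 y=0 clk=0 q=0 x=0
  Δ1: clk:0→1
  Δ2: n0:0→1
  Δ3: q:0→1
  (3Δ to stable)
t=5 Δ0: r=1 n0=1 p=0 z=1 v=0 u=0 y=0 clk=1 q=1 x=0
  Δ1: clk:1→0
  (1Δ to stable)
t=6 Δ0: r=1 n0=1 p=0 z=1 v=0 u=0 y=0 clk=0 q=1 x=0
  Δ1: clk:0→1
  Δ2: n0:1→0
  Δ3: q:1→0
  (3Δ to stable)
t=7 Δ0: r=1 n0=0 p=0 z=1 v=0 u=0 y=0 clk=1 q=0 x=0
  Δ1: clk:1→0
  (1Δ to stable)
t=8 Δ0: r=1 n0=0 p=0 z=1 v=0 u=0 y=0 clk=0 q=0 x=0
  Δ1: clk:0→1
  Δ2: n0:0→1
  Δ3: q:0→1
  (3Δ to stable)
t=9 Δ0: r=1 n0=1 p=0 z=1 v=0 u=0 y=0 clk=1 q=1 x=0
  Δ1: clk:1→0
  (1Δ to stable)
t=10 Δ0: r=1 n0=1 p=0 z=1 v=0 u=0 y=0 clk=0 q=1 x=0
  Δ1: clk:0→1
  Δ2: n0:1→0
  Δ3: q:1→0
  (3Δ to stable)
t=11 Δ0: r=1 n0=0 p=0 z=1 v=0 u=0 y=0 clk=1 q=0 x=0
  Δ1: clk:1→0
  (1Δ to stable)
t=12 Δ0: r=1 n0=0 p=0 z=1 v=0 u=0 y=0 clk=0 q=0 x=0
  Δ1: clk:0→1
  Δ2: n0:0→1
  Δ3: q:0→1
  (3Δ to stable)
t=13 Δ0: r=1 n0=1 p=0 z=1 v=0 u=0 y=0 clk=1 q=1 x=0
  Δ1: clk:1→0
  (1Δ to stable)
t=14 Δ0: r=1 n0=1 p=0 z=1 v=0 u=0 y=0 clk=0 q=1 x=0
  Δ1: clk:0→1
  Δ2: n0:1→0
  Δ3: q:1→0
  (3Δ to stable)
t=15 Δ0: r=1 n0=0 p=0 z=1 v=0 u=0 y=0 clk=1 q=0 x=0
  Δ1: clk:1→0
  (1Δ to stable)
t=16 Δ0: r=1 n0=0 p=0 z=1 v=0 u=0 y=0 clk=0 q=0 x=0
  Δ1: clk:0→1
  Δ2: n0:0→1
  Δ3: q:0→1
  (3Δ to stable)

1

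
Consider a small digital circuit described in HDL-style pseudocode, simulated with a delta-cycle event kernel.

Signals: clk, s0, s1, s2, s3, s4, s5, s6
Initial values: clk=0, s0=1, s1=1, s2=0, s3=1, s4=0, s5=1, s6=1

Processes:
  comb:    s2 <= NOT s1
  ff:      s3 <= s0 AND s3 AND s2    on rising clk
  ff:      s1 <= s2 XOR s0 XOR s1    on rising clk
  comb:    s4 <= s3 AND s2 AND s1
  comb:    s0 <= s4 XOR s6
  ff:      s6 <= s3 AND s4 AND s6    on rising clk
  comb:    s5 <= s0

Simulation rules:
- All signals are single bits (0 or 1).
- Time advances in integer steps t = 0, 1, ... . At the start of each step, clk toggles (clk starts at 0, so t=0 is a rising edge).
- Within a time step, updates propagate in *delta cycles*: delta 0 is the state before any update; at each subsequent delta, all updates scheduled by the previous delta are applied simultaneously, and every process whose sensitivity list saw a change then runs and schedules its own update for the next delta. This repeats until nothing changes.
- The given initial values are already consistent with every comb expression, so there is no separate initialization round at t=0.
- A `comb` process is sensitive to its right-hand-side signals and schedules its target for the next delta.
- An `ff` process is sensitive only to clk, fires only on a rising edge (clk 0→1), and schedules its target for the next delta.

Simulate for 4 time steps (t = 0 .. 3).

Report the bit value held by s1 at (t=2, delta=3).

1

[bits: clk,s2,s3,s6,s1,s0,s4,s5]
t=0: Δ0=00111101 Δ1=10111101 Δ2=10000101 Δ3=11000001 Δ4=11000000 | 4Δ
t=1: Δ0=11000000 Δ1=01000000 | 1Δ
t=2: Δ0=01000000 Δ1=11000000 Δ2=11001000 Δ3=10001000 | 3Δ
t=3: Δ0=10001000 Δ1=00001000 | 1Δ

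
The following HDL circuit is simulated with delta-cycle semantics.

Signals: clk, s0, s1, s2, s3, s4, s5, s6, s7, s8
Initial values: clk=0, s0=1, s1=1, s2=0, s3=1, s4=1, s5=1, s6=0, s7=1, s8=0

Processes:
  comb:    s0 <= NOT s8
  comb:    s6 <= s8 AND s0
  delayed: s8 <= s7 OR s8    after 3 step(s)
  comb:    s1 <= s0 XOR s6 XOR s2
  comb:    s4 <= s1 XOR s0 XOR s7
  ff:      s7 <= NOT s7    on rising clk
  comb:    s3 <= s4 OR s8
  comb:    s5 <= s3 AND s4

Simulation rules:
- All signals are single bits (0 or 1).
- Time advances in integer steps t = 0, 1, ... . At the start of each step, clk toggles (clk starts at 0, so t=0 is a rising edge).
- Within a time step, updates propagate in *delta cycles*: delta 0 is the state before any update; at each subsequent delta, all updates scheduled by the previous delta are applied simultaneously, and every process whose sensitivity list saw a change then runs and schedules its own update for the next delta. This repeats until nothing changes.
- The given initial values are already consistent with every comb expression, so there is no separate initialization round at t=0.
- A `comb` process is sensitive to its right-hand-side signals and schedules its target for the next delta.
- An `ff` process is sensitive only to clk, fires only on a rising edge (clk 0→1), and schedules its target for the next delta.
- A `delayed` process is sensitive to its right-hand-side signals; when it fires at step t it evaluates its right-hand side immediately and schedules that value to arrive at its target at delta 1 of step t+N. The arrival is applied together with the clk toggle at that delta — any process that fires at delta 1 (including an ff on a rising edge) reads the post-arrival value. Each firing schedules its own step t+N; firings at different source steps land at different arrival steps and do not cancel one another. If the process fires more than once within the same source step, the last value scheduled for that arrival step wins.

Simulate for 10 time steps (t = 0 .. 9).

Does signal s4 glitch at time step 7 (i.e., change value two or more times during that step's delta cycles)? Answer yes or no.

[bits: s0,clk,s8,s7,s4,s5,s1,s3,s6,s2]
t=0: Δ0=1001111100 Δ1=1101111100 Δ2=1100111100 Δ3=1100011100 Δ4=1100001000 | 4Δ
t=1: Δ0=1100001000 Δ1=1000001000 | 1Δ
t=2: Δ0=1000001000 Δ1=1100001000 Δ2=1101001000 Δ3=1101101000 Δ4=1101101100 Δ5=1101111100 | 5Δ
t=3: Δ0=1101111100 Δ1=1001111100 | 1Δ
t=4: Δ0=1001111100 Δ1=1101111100 Δ2=1100111100 Δ3=1100011100 Δ4=1100001000 | 4Δ
t=5: Δ0=1100001000 Δ1=1010001000 Δ2=0010001110 Δ3=0010101100 Δ4=0010110100 Δ5=0010010100 Δ6=0010000100 | 6Δ
t=6: Δ0=0010000100 Δ1=0110000100 Δ2=0111000100 Δ3=0111100100 Δ4=0111110100 | 4Δ
t=7: Δ0=0111110100 Δ1=0001110100 Δ2=1001110100 Δ3=1001011100 Δ4=1001101000 Δ5=1001101100 Δ6=1001111100 | 6Δ
t=8: Δ0=1001111100 Δ1=1111111100 Δ2=0110111110 Δ3=0110111100 Δ4=0110110100 Δ5=0110010100 Δ6=0110000100 | 6Δ
t=9: Δ0=0110000100 Δ1=0010000100 | 1Δ

yes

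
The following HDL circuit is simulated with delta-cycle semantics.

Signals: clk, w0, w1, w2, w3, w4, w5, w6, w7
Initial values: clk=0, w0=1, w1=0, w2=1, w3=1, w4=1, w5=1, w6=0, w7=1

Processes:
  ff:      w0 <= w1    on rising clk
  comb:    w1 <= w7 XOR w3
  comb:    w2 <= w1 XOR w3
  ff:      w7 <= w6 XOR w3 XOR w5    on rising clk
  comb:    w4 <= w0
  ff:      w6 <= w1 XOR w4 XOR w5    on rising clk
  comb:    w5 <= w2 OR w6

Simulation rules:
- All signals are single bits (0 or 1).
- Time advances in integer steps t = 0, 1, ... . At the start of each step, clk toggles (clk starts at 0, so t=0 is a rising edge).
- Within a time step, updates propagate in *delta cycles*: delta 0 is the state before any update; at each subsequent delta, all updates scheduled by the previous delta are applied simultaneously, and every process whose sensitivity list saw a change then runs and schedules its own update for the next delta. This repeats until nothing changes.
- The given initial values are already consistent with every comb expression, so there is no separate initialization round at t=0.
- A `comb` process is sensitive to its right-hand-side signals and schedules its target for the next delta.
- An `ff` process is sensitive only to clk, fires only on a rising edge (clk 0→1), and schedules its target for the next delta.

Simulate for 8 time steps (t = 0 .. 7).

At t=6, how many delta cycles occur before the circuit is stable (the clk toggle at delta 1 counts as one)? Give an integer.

4

[bits: w0,w3,clk,w1,w4,w7,w5,w6,w2]
t=0: Δ0=110011101 Δ1=111011101 Δ2=011010101 Δ3=011100101 Δ4=011100100 Δ5=011100000 | 5Δ
t=1: Δ0=011100000 Δ1=010100000 | 1Δ
t=2: Δ0=010100000 Δ1=011100000 Δ2=111101010 Δ3=111011110 Δ4=111011111 | 4Δ
t=3: Δ0=111011111 Δ1=110011111 | 1Δ
t=4: Δ0=110011111 Δ1=111011111 Δ2=011011101 Δ3=011001101 | 3Δ
t=5: Δ0=011001101 Δ1=010001101 | 1Δ
t=6: Δ0=010001101 Δ1=011001101 Δ2=011000111 Δ3=011100111 Δ4=011100110 | 4Δ
t=7: Δ0=011100110 Δ1=010100110 | 1Δ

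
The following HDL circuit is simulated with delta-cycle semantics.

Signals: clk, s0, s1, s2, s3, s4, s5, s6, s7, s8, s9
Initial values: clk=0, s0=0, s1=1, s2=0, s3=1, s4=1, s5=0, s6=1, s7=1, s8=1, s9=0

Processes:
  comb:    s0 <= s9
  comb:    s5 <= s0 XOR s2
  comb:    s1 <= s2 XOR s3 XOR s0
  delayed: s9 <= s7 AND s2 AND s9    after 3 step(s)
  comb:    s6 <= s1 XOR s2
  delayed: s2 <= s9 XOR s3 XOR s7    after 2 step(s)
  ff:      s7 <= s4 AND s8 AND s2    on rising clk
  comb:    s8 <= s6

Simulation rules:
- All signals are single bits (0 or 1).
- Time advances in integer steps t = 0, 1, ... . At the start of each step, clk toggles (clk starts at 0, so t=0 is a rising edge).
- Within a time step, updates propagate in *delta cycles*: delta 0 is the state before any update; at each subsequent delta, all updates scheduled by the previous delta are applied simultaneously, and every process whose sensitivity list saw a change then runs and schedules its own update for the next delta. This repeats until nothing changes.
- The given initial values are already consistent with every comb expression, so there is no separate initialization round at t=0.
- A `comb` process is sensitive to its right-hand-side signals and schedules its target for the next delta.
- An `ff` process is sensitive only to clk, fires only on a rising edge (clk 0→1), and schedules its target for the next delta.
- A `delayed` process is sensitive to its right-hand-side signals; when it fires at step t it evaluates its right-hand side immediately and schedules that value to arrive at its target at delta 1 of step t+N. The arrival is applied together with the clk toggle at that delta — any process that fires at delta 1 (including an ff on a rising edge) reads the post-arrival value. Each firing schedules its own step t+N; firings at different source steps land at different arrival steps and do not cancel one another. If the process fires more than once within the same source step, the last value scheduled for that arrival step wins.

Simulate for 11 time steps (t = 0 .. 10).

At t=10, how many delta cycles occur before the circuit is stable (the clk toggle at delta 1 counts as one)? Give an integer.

[bits: s3,s7,s0,clk,s8,s9,s5,s4,s2,s1,s6]
t=0: Δ0=11001001011 Δ1=11011001011 Δ2=10011001011 | 2Δ
t=1: Δ0=10011001011 Δ1=10001001011 | 1Δ
t=2: Δ0=10001001011 Δ1=10011001111 Δ2=11011011100 Δ3=11010011101 Δ4=11011011101 | 4Δ
t=3: Δ0=11011011101 Δ1=11001011101 | 1Δ
t=4: Δ0=11001011101 Δ1=11011011001 Δ2=10011001010 Δ3=10010001011 Δ4=10011001011 | 4Δ
t=5: Δ0=10011001011 Δ1=10001001011 | 1Δ
t=6: Δ0=10001001011 Δ1=10011001111 Δ2=11011011100 Δ3=11010011101 Δ4=11011011101 | 4Δ
t=7: Δ0=11011011101 Δ1=11001011101 | 1Δ
t=8: Δ0=11001011101 Δ1=11011011001 Δ2=10011001010 Δ3=10010001011 Δ4=10011001011 | 4Δ
t=9: Δ0=10011001011 Δ1=10001001011 | 1Δ
t=10: Δ0=10001001011 Δ1=10011001111 Δ2=11011011100 Δ3=11010011101 Δ4=11011011101 | 4Δ

4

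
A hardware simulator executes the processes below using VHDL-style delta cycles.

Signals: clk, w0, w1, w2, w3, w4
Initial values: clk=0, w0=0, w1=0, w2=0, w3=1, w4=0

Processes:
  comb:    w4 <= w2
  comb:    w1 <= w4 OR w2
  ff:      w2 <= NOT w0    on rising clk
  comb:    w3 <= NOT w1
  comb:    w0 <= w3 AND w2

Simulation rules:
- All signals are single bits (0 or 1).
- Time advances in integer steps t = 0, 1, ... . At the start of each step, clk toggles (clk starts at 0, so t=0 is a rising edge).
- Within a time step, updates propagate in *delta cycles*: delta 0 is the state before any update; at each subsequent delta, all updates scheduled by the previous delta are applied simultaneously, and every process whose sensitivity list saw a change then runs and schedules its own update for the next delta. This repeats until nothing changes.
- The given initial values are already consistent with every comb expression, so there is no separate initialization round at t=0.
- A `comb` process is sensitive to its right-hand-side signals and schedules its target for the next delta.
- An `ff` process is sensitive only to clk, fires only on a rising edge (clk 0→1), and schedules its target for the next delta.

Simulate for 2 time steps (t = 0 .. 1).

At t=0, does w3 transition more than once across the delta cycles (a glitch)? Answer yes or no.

[bits: w3,clk,w1,w4,w0,w2]
t=0: Δ0=100000 Δ1=110000 Δ2=110001 Δ3=111111 Δ4=011111 Δ5=011101 | 5Δ
t=1: Δ0=011101 Δ1=001101 | 1Δ

no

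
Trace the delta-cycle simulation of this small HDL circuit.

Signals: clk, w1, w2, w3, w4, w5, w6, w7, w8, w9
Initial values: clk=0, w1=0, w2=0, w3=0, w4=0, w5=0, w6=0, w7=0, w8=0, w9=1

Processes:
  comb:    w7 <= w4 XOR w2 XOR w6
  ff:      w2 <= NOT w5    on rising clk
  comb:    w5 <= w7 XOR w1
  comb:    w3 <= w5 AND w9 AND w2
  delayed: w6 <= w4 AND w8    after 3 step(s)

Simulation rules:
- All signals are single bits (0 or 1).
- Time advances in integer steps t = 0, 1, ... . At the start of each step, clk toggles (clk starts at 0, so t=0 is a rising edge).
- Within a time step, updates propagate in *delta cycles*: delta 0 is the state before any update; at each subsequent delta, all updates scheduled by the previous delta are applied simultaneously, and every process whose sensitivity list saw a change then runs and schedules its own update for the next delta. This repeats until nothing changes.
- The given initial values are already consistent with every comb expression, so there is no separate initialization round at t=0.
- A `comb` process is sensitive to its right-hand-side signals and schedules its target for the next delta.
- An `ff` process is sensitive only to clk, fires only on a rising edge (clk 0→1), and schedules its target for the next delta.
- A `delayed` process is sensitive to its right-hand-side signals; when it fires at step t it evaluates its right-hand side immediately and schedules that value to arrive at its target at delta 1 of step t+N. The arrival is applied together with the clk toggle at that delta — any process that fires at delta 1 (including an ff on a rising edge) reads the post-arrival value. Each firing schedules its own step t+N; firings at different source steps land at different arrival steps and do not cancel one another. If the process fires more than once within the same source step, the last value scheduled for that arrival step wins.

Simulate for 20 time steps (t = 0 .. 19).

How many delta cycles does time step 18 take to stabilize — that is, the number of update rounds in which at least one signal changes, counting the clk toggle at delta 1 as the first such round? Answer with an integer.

4

t=0 Δ0: w8=0 w9=1 w7=0 w1=0 w4=0 w2=0 w6=0 clk=0 w5=0 w3=0
  Δ1: clk:0→1
  Δ2: w2:0→1
  Δ3: w7:0→1
  Δ4: w5:0→1
  Δ5: w3:0→1
  (5Δ to stable)
t=1 Δ0: w8=0 w9=1 w7=1 w1=0 w4=0 w2=1 w6=0 clk=1 w5=1 w3=1
  Δ1: clk:1→0
  (1Δ to stable)
t=2 Δ0: w8=0 w9=1 w7=1 w1=0 w4=0 w2=1 w6=0 clk=0 w5=1 w3=1
  Δ1: clk:0→1
  Δ2: w2:1→0
  Δ3: w7:1→0, w3:1→0
  Δ4: w5:1→0
  (4Δ to stable)
t=3 Δ0: w8=0 w9=1 w7=0 w1=0 w4=0 w2=0 w6=0 clk=1 w5=0 w3=0
  Δ1: clk:1→0
  (1Δ to stable)
t=4 Δ0: w8=0 w9=1 w7=0 w1=0 w4=0 w2=0 w6=0 clk=0 w5=0 w3=0
  Δ1: clk:0→1
  Δ2: w2:0→1
  Δ3: w7:0→1
  Δ4: w5:0→1
  Δ5: w3:0→1
  (5Δ to stable)
t=5 Δ0: w8=0 w9=1 w7=1 w1=0 w4=0 w2=1 w6=0 clk=1 w5=1 w3=1
  Δ1: clk:1→0
  (1Δ to stable)
t=6 Δ0: w8=0 w9=1 w7=1 w1=0 w4=0 w2=1 w6=0 clk=0 w5=1 w3=1
  Δ1: clk:0→1
  Δ2: w2:1→0
  Δ3: w7:1→0, w3:1→0
  Δ4: w5:1→0
  (4Δ to stable)
t=7 Δ0: w8=0 w9=1 w7=0 w1=0 w4=0 w2=0 w6=0 clk=1 w5=0 w3=0
  Δ1: clk:1→0
  (1Δ to stable)
t=8 Δ0: w8=0 w9=1 w7=0 w1=0 w4=0 w2=0 w6=0 clk=0 w5=0 w3=0
  Δ1: clk:0→1
  Δ2: w2:0→1
  Δ3: w7:0→1
  Δ4: w5:0→1
  Δ5: w3:0→1
  (5Δ to stable)
t=9 Δ0: w8=0 w9=1 w7=1 w1=0 w4=0 w2=1 w6=0 clk=1 w5=1 w3=1
  Δ1: clk:1→0
  (1Δ to stable)
t=10 Δ0: w8=0 w9=1 w7=1 w1=0 w4=0 w2=1 w6=0 clk=0 w5=1 w3=1
  Δ1: clk:0→1
  Δ2: w2:1→0
  Δ3: w7:1→0, w3:1→0
  Δ4: w5:1→0
  (4Δ to stable)
t=11 Δ0: w8=0 w9=1 w7=0 w1=0 w4=0 w2=0 w6=0 clk=1 w5=0 w3=0
  Δ1: clk:1→0
  (1Δ to stable)
t=12 Δ0: w8=0 w9=1 w7=0 w1=0 w4=0 w2=0 w6=0 clk=0 w5=0 w3=0
  Δ1: clk:0→1
  Δ2: w2:0→1
  Δ3: w7:0→1
  Δ4: w5:0→1
  Δ5: w3:0→1
  (5Δ to stable)
t=13 Δ0: w8=0 w9=1 w7=1 w1=0 w4=0 w2=1 w6=0 clk=1 w5=1 w3=1
  Δ1: clk:1→0
  (1Δ to stable)
t=14 Δ0: w8=0 w9=1 w7=1 w1=0 w4=0 w2=1 w6=0 clk=0 w5=1 w3=1
  Δ1: clk:0→1
  Δ2: w2:1→0
  Δ3: w7:1→0, w3:1→0
  Δ4: w5:1→0
  (4Δ to stable)
t=15 Δ0: w8=0 w9=1 w7=0 w1=0 w4=0 w2=0 w6=0 clk=1 w5=0 w3=0
  Δ1: clk:1→0
  (1Δ to stable)
t=16 Δ0: w8=0 w9=1 w7=0 w1=0 w4=0 w2=0 w6=0 clk=0 w5=0 w3=0
  Δ1: clk:0→1
  Δ2: w2:0→1
  Δ3: w7:0→1
  Δ4: w5:0→1
  Δ5: w3:0→1
  (5Δ to stable)
t=17 Δ0: w8=0 w9=1 w7=1 w1=0 w4=0 w2=1 w6=0 clk=1 w5=1 w3=1
  Δ1: clk:1→0
  (1Δ to stable)
t=18 Δ0: w8=0 w9=1 w7=1 w1=0 w4=0 w2=1 w6=0 clk=0 w5=1 w3=1
  Δ1: clk:0→1
  Δ2: w2:1→0
  Δ3: w7:1→0, w3:1→0
  Δ4: w5:1→0
  (4Δ to stable)
t=19 Δ0: w8=0 w9=1 w7=0 w1=0 w4=0 w2=0 w6=0 clk=1 w5=0 w3=0
  Δ1: clk:1→0
  (1Δ to stable)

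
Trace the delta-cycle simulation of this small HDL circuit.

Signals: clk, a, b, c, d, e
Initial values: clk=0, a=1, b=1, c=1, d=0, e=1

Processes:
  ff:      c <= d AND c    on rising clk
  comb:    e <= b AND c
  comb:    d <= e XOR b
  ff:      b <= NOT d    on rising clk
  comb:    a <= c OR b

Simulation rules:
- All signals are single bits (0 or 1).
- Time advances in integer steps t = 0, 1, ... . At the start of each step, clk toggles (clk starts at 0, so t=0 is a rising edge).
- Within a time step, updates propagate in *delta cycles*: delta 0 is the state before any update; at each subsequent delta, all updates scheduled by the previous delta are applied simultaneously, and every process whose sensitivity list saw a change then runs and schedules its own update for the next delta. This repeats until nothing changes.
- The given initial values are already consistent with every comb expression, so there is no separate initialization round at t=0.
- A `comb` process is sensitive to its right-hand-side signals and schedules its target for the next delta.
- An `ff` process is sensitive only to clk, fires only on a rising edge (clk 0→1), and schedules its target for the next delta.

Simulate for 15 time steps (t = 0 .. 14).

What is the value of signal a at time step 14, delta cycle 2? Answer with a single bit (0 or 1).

[bits: e,c,b,d,a,clk]
t=0: Δ0=111010 Δ1=111011 Δ2=101011 Δ3=001011 Δ4=001111 | 4Δ
t=1: Δ0=001111 Δ1=001110 | 1Δ
t=2: Δ0=001110 Δ1=001111 Δ2=000111 Δ3=000001 | 3Δ
t=3: Δ0=000001 Δ1=000000 | 1Δ
t=4: Δ0=000000 Δ1=000001 Δ2=001001 Δ3=001111 | 3Δ
t=5: Δ0=001111 Δ1=001110 | 1Δ
t=6: Δ0=001110 Δ1=001111 Δ2=000111 Δ3=000001 | 3Δ
t=7: Δ0=000001 Δ1=000000 | 1Δ
t=8: Δ0=000000 Δ1=000001 Δ2=001001 Δ3=001111 | 3Δ
t=9: Δ0=001111 Δ1=001110 | 1Δ
t=10: Δ0=001110 Δ1=001111 Δ2=000111 Δ3=000001 | 3Δ
t=11: Δ0=000001 Δ1=000000 | 1Δ
t=12: Δ0=000000 Δ1=000001 Δ2=001001 Δ3=001111 | 3Δ
t=13: Δ0=001111 Δ1=001110 | 1Δ
t=14: Δ0=001110 Δ1=001111 Δ2=000111 Δ3=000001 | 3Δ

1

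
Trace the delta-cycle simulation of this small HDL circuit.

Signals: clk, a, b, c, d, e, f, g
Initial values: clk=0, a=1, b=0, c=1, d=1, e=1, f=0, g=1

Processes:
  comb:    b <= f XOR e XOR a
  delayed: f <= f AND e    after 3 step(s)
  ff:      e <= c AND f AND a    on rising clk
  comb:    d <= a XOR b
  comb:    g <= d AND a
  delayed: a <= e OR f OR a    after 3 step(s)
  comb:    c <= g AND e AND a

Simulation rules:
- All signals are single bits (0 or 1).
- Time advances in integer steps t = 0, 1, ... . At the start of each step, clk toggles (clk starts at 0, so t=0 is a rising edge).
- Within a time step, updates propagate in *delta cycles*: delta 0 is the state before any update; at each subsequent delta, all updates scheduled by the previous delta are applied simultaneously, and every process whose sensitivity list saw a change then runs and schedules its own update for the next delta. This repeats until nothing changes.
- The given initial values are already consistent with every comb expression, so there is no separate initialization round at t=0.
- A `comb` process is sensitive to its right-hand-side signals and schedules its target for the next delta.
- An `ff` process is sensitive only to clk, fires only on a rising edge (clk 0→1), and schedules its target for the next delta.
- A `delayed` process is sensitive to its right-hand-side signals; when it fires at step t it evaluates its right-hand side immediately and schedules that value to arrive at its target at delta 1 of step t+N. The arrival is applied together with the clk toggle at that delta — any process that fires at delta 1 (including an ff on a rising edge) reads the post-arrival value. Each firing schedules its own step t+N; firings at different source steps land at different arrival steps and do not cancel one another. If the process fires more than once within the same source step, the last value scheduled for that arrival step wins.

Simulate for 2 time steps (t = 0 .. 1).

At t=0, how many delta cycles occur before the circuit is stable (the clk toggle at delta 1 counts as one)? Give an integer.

t0.Δ0 c=1 b=0 a=1 f=0 g=1 clk=0 e=1 d=1
t0.Δ1 c=1 b=0 a=1 f=0 g=1 clk=1 e=1 d=1
t0.Δ2 c=1 b=0 a=1 f=0 g=1 clk=1 e=0 d=1
t0.Δ3 c=0 b=1 a=1 f=0 g=1 clk=1 e=0 d=1
t0.Δ4 c=0 b=1 a=1 f=0 g=1 clk=1 e=0 d=0
t0.Δ5 c=0 b=1 a=1 f=0 g=0 clk=1 e=0 d=0
t1.Δ0 c=0 b=1 a=1 f=0 g=0 clk=1 e=0 d=0
t1.Δ1 c=0 b=1 a=1 f=0 g=0 clk=0 e=0 d=0

5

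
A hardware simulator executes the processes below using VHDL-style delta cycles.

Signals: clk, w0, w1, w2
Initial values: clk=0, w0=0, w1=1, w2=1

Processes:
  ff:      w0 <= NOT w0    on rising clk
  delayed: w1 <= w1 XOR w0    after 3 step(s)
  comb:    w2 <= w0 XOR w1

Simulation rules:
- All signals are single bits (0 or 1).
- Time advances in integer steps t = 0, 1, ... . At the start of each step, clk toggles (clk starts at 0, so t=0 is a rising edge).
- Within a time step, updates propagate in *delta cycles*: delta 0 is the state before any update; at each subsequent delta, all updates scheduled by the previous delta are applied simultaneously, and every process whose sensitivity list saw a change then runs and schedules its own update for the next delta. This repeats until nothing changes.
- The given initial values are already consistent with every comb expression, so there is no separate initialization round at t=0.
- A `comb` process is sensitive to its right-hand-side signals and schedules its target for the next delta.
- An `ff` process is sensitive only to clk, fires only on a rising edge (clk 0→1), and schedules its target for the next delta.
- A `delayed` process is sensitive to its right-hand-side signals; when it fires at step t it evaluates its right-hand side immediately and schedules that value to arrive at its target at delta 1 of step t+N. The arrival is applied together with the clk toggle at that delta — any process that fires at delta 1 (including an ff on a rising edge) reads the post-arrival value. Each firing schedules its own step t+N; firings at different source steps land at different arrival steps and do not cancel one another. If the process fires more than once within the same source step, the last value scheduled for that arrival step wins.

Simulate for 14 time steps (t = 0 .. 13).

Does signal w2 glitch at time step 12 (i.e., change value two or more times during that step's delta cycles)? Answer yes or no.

t=0 Δ0: w1=1 w0=0 w2=1 clk=0
  Δ1: clk:0→1
  Δ2: w0:0→1
  Δ3: w2:1→0
  (3Δ to stable)
t=1 Δ0: w1=1 w0=1 w2=0 clk=1
  Δ1: clk:1→0
  (1Δ to stable)
t=2 Δ0: w1=1 w0=1 w2=0 clk=0
  Δ1: clk:0→1
  Δ2: w0:1→0
  Δ3: w2:0→1
  (3Δ to stable)
t=3 Δ0: w1=1 w0=0 w2=1 clk=1
  Δ1: w1:1→0, clk:1→0
  Δ2: w2:1→0
  (2Δ to stable)
t=4 Δ0: w1=0 w0=0 w2=0 clk=0
  Δ1: clk:0→1
  Δ2: w0:0→1
  Δ3: w2:0→1
  (3Δ to stable)
t=5 Δ0: w1=0 w0=1 w2=1 clk=1
  Δ1: w1:0→1, clk:1→0
  Δ2: w2:1→0
  (2Δ to stable)
t=6 Δ0: w1=1 w0=1 w2=0 clk=0
  Δ1: w1:1→0, clk:0→1
  Δ2: w0:1→0, w2:0→1
  Δ3: w2:1→0
  (3Δ to stable)
t=7 Δ0: w1=0 w0=0 w2=0 clk=1
  Δ1: w1:0→1, clk:1→0
  Δ2: w2:0→1
  (2Δ to stable)
t=8 Δ0: w1=1 w0=0 w2=1 clk=0
  Δ1: w1:1→0, clk:0→1
  Δ2: w0:0→1, w2:1→0
  Δ3: w2:0→1
  (3Δ to stable)
t=9 Δ0: w1=0 w0=1 w2=1 clk=1
  Δ1: clk:1→0
  (1Δ to stable)
t=10 Δ0: w1=0 w0=1 w2=1 clk=0
  Δ1: w1:0→1, clk:0→1
  Δ2: w0:1→0, w2:1→0
  Δ3: w2:0→1
  (3Δ to stable)
t=11 Δ0: w1=1 w0=0 w2=1 clk=1
  Δ1: clk:1→0
  (1Δ to stable)
t=12 Δ0: w1=1 w0=0 w2=1 clk=0
  Δ1: clk:0→1
  Δ2: w0:0→1
  Δ3: w2:1→0
  (3Δ to stable)
t=13 Δ0: w1=1 w0=1 w2=0 clk=1
  Δ1: clk:1→0
  (1Δ to stable)

no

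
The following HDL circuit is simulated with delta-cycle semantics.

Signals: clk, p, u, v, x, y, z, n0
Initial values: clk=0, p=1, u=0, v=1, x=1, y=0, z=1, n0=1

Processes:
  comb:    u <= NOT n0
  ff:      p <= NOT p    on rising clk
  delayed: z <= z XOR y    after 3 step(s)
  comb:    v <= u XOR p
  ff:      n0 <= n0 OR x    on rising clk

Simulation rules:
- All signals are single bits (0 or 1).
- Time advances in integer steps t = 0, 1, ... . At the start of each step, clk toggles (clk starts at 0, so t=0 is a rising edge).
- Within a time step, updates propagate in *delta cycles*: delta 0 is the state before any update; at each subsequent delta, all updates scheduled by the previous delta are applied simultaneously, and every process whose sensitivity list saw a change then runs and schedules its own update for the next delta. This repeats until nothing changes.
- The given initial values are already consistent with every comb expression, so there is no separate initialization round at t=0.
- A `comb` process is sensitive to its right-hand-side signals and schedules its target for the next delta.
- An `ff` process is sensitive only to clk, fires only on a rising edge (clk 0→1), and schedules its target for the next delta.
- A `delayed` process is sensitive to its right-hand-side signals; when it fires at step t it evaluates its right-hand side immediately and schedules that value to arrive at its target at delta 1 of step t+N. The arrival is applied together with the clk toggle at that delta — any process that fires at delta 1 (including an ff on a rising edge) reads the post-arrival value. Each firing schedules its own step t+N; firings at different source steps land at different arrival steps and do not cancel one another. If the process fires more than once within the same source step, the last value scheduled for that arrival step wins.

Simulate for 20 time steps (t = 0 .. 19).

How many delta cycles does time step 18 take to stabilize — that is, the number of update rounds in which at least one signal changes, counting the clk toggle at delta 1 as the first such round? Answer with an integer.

t0.Δ0 y=0 v=1 u=0 n0=1 z=1 x=1 clk=0 p=1
t0.Δ1 y=0 v=1 u=0 n0=1 z=1 x=1 clk=1 p=1
t0.Δ2 y=0 v=1 u=0 n0=1 z=1 x=1 clk=1 p=0
t0.Δ3 y=0 v=0 u=0 n0=1 z=1 x=1 clk=1 p=0
t1.Δ0 y=0 v=0 u=0 n0=1 z=1 x=1 clk=1 p=0
t1.Δ1 y=0 v=0 u=0 n0=1 z=1 x=1 clk=0 p=0
t2.Δ0 y=0 v=0 u=0 n0=1 z=1 x=1 clk=0 p=0
t2.Δ1 y=0 v=0 u=0 n0=1 z=1 x=1 clk=1 p=0
t2.Δ2 y=0 v=0 u=0 n0=1 z=1 x=1 clk=1 p=1
t2.Δ3 y=0 v=1 u=0 n0=1 z=1 x=1 clk=1 p=1
t3.Δ0 y=0 v=1 u=0 n0=1 z=1 x=1 clk=1 p=1
t3.Δ1 y=0 v=1 u=0 n0=1 z=1 x=1 clk=0 p=1
t4.Δ0 y=0 v=1 u=0 n0=1 z=1 x=1 clk=0 p=1
t4.Δ1 y=0 v=1 u=0 n0=1 z=1 x=1 clk=1 p=1
t4.Δ2 y=0 v=1 u=0 n0=1 z=1 x=1 clk=1 p=0
t4.Δ3 y=0 v=0 u=0 n0=1 z=1 x=1 clk=1 p=0
t5.Δ0 y=0 v=0 u=0 n0=1 z=1 x=1 clk=1 p=0
t5.Δ1 y=0 v=0 u=0 n0=1 z=1 x=1 clk=0 p=0
t6.Δ0 y=0 v=0 u=0 n0=1 z=1 x=1 clk=0 p=0
t6.Δ1 y=0 v=0 u=0 n0=1 z=1 x=1 clk=1 p=0
t6.Δ2 y=0 v=0 u=0 n0=1 z=1 x=1 clk=1 p=1
t6.Δ3 y=0 v=1 u=0 n0=1 z=1 x=1 clk=1 p=1
t7.Δ0 y=0 v=1 u=0 n0=1 z=1 x=1 clk=1 p=1
t7.Δ1 y=0 v=1 u=0 n0=1 z=1 x=1 clk=0 p=1
t8.Δ0 y=0 v=1 u=0 n0=1 z=1 x=1 clk=0 p=1
t8.Δ1 y=0 v=1 u=0 n0=1 z=1 x=1 clk=1 p=1
t8.Δ2 y=0 v=1 u=0 n0=1 z=1 x=1 clk=1 p=0
t8.Δ3 y=0 v=0 u=0 n0=1 z=1 x=1 clk=1 p=0
t9.Δ0 y=0 v=0 u=0 n0=1 z=1 x=1 clk=1 p=0
t9.Δ1 y=0 v=0 u=0 n0=1 z=1 x=1 clk=0 p=0
t10.Δ0 y=0 v=0 u=0 n0=1 z=1 x=1 clk=0 p=0
t10.Δ1 y=0 v=0 u=0 n0=1 z=1 x=1 clk=1 p=0
t10.Δ2 y=0 v=0 u=0 n0=1 z=1 x=1 clk=1 p=1
t10.Δ3 y=0 v=1 u=0 n0=1 z=1 x=1 clk=1 p=1
t11.Δ0 y=0 v=1 u=0 n0=1 z=1 x=1 clk=1 p=1
t11.Δ1 y=0 v=1 u=0 n0=1 z=1 x=1 clk=0 p=1
t12.Δ0 y=0 v=1 u=0 n0=1 z=1 x=1 clk=0 p=1
t12.Δ1 y=0 v=1 u=0 n0=1 z=1 x=1 clk=1 p=1
t12.Δ2 y=0 v=1 u=0 n0=1 z=1 x=1 clk=1 p=0
t12.Δ3 y=0 v=0 u=0 n0=1 z=1 x=1 clk=1 p=0
t13.Δ0 y=0 v=0 u=0 n0=1 z=1 x=1 clk=1 p=0
t13.Δ1 y=0 v=0 u=0 n0=1 z=1 x=1 clk=0 p=0
t14.Δ0 y=0 v=0 u=0 n0=1 z=1 x=1 clk=0 p=0
t14.Δ1 y=0 v=0 u=0 n0=1 z=1 x=1 clk=1 p=0
t14.Δ2 y=0 v=0 u=0 n0=1 z=1 x=1 clk=1 p=1
t14.Δ3 y=0 v=1 u=0 n0=1 z=1 x=1 clk=1 p=1
t15.Δ0 y=0 v=1 u=0 n0=1 z=1 x=1 clk=1 p=1
t15.Δ1 y=0 v=1 u=0 n0=1 z=1 x=1 clk=0 p=1
t16.Δ0 y=0 v=1 u=0 n0=1 z=1 x=1 clk=0 p=1
t16.Δ1 y=0 v=1 u=0 n0=1 z=1 x=1 clk=1 p=1
t16.Δ2 y=0 v=1 u=0 n0=1 z=1 x=1 clk=1 p=0
t16.Δ3 y=0 v=0 u=0 n0=1 z=1 x=1 clk=1 p=0
t17.Δ0 y=0 v=0 u=0 n0=1 z=1 x=1 clk=1 p=0
t17.Δ1 y=0 v=0 u=0 n0=1 z=1 x=1 clk=0 p=0
t18.Δ0 y=0 v=0 u=0 n0=1 z=1 x=1 clk=0 p=0
t18.Δ1 y=0 v=0 u=0 n0=1 z=1 x=1 clk=1 p=0
t18.Δ2 y=0 v=0 u=0 n0=1 z=1 x=1 clk=1 p=1
t18.Δ3 y=0 v=1 u=0 n0=1 z=1 x=1 clk=1 p=1
t19.Δ0 y=0 v=1 u=0 n0=1 z=1 x=1 clk=1 p=1
t19.Δ1 y=0 v=1 u=0 n0=1 z=1 x=1 clk=0 p=1

3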